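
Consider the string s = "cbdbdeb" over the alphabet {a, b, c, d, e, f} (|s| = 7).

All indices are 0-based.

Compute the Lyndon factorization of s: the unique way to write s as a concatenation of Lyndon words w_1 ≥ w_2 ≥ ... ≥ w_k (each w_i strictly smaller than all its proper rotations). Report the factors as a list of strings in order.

emit factor 1: 'c' (i=0, period=1)
emit factor 2: 'bdbde' (i=1, period=5)
emit factor 3: 'b' (i=6, period=1)

["c", "bdbde", "b"]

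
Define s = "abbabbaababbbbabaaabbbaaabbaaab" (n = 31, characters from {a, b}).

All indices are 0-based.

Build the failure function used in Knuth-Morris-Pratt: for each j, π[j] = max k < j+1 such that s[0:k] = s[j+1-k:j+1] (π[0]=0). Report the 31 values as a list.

[0, 0, 0, 1, 2, 3, 4, 1, 2, 1, 2, 3, 0, 0, 1, 2, 1, 1, 1, 2, 3, 0, 1, 1, 1, 2, 3, 4, 1, 1, 2]

π[0] = 0
j=1 s[j]='b': π[1]=0 (border '')
j=2 s[j]='b': π[2]=0 (border '')
j=3 s[j]='a': π[3]=1 (border 'a')
j=4 s[j]='b': π[4]=2 (border 'ab')
j=5 s[j]='b': π[5]=3 (border 'abb')
j=6 s[j]='a': π[6]=4 (border 'abba')
j=7 s[j]='a': k: 4→1→0; π[7]=1 (border 'a')
j=8 s[j]='b': π[8]=2 (border 'ab')
j=9 s[j]='a': k: 2→0; π[9]=1 (border 'a')
j=10 s[j]='b': π[10]=2 (border 'ab')
j=11 s[j]='b': π[11]=3 (border 'abb')
j=12 s[j]='b': k: 3→0; π[12]=0 (border '')
j=13 s[j]='b': π[13]=0 (border '')
j=14 s[j]='a': π[14]=1 (border 'a')
j=15 s[j]='b': π[15]=2 (border 'ab')
j=16 s[j]='a': k: 2→0; π[16]=1 (border 'a')
j=17 s[j]='a': k: 1→0; π[17]=1 (border 'a')
j=18 s[j]='a': k: 1→0; π[18]=1 (border 'a')
j=19 s[j]='b': π[19]=2 (border 'ab')
j=20 s[j]='b': π[20]=3 (border 'abb')
j=21 s[j]='b': k: 3→0; π[21]=0 (border '')
j=22 s[j]='a': π[22]=1 (border 'a')
j=23 s[j]='a': k: 1→0; π[23]=1 (border 'a')
j=24 s[j]='a': k: 1→0; π[24]=1 (border 'a')
j=25 s[j]='b': π[25]=2 (border 'ab')
j=26 s[j]='b': π[26]=3 (border 'abb')
j=27 s[j]='a': π[27]=4 (border 'abba')
j=28 s[j]='a': k: 4→1→0; π[28]=1 (border 'a')
j=29 s[j]='a': k: 1→0; π[29]=1 (border 'a')
j=30 s[j]='b': π[30]=2 (border 'ab')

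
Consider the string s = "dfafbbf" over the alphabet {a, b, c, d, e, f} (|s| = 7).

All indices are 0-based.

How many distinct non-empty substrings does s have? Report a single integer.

rank→(start, suffix):
  0 → (2, 'afbbf')
  1 → (4, 'bbf')
  2 → (5, 'bf')
  3 → (0, 'dfafbbf')
  4 → (6, 'f')
  5 → (1, 'fafbbf')
  6 → (3, 'fbbf')

SA = [2, 4, 5, 0, 6, 1, 3]
i: (SA[i-1],SA[i]) lcp shared
  1: (2,4) 0 ''
  2: (4,5) 1 'b'
  3: (5,0) 0 ''
  4: (0,6) 0 ''
  5: (6,1) 1 'f'
  6: (1,3) 1 'f'

n(n+1)/2 = 7·8/2 = 28
Σ LCP = 0 + 0 + 1 + 0 + 0 + 1 + 1 = 3
distinct = 28 − 3 = 25

25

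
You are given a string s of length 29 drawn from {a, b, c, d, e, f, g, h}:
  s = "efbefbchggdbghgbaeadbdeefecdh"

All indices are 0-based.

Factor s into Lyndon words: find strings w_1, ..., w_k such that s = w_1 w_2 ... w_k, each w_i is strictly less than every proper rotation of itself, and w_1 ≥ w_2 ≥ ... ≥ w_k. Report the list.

["ef", "bef", "bchggdbghg", "b", "ae", "adbdeefecdh"]

emit factor 1: 'ef' (i=0, period=2)
emit factor 2: 'bef' (i=2, period=3)
emit factor 3: 'bchggdbghg' (i=5, period=10)
emit factor 4: 'b' (i=15, period=1)
emit factor 5: 'ae' (i=16, period=2)
emit factor 6: 'adbdeefecdh' (i=18, period=11)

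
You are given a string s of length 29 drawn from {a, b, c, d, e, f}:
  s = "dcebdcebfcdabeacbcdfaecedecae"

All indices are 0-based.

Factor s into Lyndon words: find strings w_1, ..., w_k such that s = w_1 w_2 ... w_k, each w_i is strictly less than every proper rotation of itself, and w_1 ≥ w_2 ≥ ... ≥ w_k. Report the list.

["d", "ce", "bdcebfcd", "abeacbcdfaecedecae"]

emit factor 1: 'd' (i=0, period=1)
emit factor 2: 'ce' (i=1, period=2)
emit factor 3: 'bdcebfcd' (i=3, period=8)
emit factor 4: 'abeacbcdfaecedecae' (i=11, period=18)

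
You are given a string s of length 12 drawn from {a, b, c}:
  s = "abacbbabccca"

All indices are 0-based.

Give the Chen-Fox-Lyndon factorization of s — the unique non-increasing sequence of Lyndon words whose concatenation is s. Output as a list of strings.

["abacbbabccc", "a"]

emit factor 1: 'abacbbabccc' (i=0, period=11)
emit factor 2: 'a' (i=11, period=1)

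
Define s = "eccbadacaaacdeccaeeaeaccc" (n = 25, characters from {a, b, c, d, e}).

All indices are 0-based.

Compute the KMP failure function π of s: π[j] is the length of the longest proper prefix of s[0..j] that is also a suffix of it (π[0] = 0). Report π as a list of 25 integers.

π[0] = 0
j=1 s[j]='c': π[1]=0 (border '')
j=2 s[j]='c': π[2]=0 (border '')
j=3 s[j]='b': π[3]=0 (border '')
j=4 s[j]='a': π[4]=0 (border '')
j=5 s[j]='d': π[5]=0 (border '')
j=6 s[j]='a': π[6]=0 (border '')
j=7 s[j]='c': π[7]=0 (border '')
j=8 s[j]='a': π[8]=0 (border '')
j=9 s[j]='a': π[9]=0 (border '')
j=10 s[j]='a': π[10]=0 (border '')
j=11 s[j]='c': π[11]=0 (border '')
j=12 s[j]='d': π[12]=0 (border '')
j=13 s[j]='e': π[13]=1 (border 'e')
j=14 s[j]='c': π[14]=2 (border 'ec')
j=15 s[j]='c': π[15]=3 (border 'ecc')
j=16 s[j]='a': k: 3→0; π[16]=0 (border '')
j=17 s[j]='e': π[17]=1 (border 'e')
j=18 s[j]='e': k: 1→0; π[18]=1 (border 'e')
j=19 s[j]='a': k: 1→0; π[19]=0 (border '')
j=20 s[j]='e': π[20]=1 (border 'e')
j=21 s[j]='a': k: 1→0; π[21]=0 (border '')
j=22 s[j]='c': π[22]=0 (border '')
j=23 s[j]='c': π[23]=0 (border '')
j=24 s[j]='c': π[24]=0 (border '')

[0, 0, 0, 0, 0, 0, 0, 0, 0, 0, 0, 0, 0, 1, 2, 3, 0, 1, 1, 0, 1, 0, 0, 0, 0]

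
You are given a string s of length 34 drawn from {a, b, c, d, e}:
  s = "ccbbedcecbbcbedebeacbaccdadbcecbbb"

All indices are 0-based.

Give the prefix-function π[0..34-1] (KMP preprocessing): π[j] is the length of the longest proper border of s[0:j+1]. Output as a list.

π[0] = 0
j=1 s[j]='c': π[1]=1 (border 'c')
j=2 s[j]='b': k: 1→0; π[2]=0 (border '')
j=3 s[j]='b': π[3]=0 (border '')
j=4 s[j]='e': π[4]=0 (border '')
j=5 s[j]='d': π[5]=0 (border '')
j=6 s[j]='c': π[6]=1 (border 'c')
j=7 s[j]='e': k: 1→0; π[7]=0 (border '')
j=8 s[j]='c': π[8]=1 (border 'c')
j=9 s[j]='b': k: 1→0; π[9]=0 (border '')
j=10 s[j]='b': π[10]=0 (border '')
j=11 s[j]='c': π[11]=1 (border 'c')
j=12 s[j]='b': k: 1→0; π[12]=0 (border '')
j=13 s[j]='e': π[13]=0 (border '')
j=14 s[j]='d': π[14]=0 (border '')
j=15 s[j]='e': π[15]=0 (border '')
j=16 s[j]='b': π[16]=0 (border '')
j=17 s[j]='e': π[17]=0 (border '')
j=18 s[j]='a': π[18]=0 (border '')
j=19 s[j]='c': π[19]=1 (border 'c')
j=20 s[j]='b': k: 1→0; π[20]=0 (border '')
j=21 s[j]='a': π[21]=0 (border '')
j=22 s[j]='c': π[22]=1 (border 'c')
j=23 s[j]='c': π[23]=2 (border 'cc')
j=24 s[j]='d': k: 2→1→0; π[24]=0 (border '')
j=25 s[j]='a': π[25]=0 (border '')
j=26 s[j]='d': π[26]=0 (border '')
j=27 s[j]='b': π[27]=0 (border '')
j=28 s[j]='c': π[28]=1 (border 'c')
j=29 s[j]='e': k: 1→0; π[29]=0 (border '')
j=30 s[j]='c': π[30]=1 (border 'c')
j=31 s[j]='b': k: 1→0; π[31]=0 (border '')
j=32 s[j]='b': π[32]=0 (border '')
j=33 s[j]='b': π[33]=0 (border '')

[0, 1, 0, 0, 0, 0, 1, 0, 1, 0, 0, 1, 0, 0, 0, 0, 0, 0, 0, 1, 0, 0, 1, 2, 0, 0, 0, 0, 1, 0, 1, 0, 0, 0]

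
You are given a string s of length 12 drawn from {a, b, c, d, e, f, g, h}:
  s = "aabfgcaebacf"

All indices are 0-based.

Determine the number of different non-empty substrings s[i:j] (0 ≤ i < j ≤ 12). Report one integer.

rank | idx | suffix
   0 |   0 | aabfgcaebacf
   1 |   1 | abfgcaebacf
   2 |   9 | acf
   3 |   6 | aebacf
   4 |   8 | bacf
   5 |   2 | bfgcaebacf
   6 |   5 | caebacf
   7 |  10 | cf
   8 |   7 | ebacf
   9 |  11 | f
  10 |   3 | fgcaebacf
  11 |   4 | gcaebacf

SA = [0, 1, 9, 6, 8, 2, 5, 10, 7, 11, 3, 4]
[i] adj suffixes → lcp
  [1] 0/1 → 1 ('a')
  [2] 1/9 → 1 ('a')
  [3] 9/6 → 1 ('a')
  [4] 6/8 → 0 ('')
  [5] 8/2 → 1 ('b')
  [6] 2/5 → 0 ('')
  [7] 5/10 → 1 ('c')
  [8] 10/7 → 0 ('')
  [9] 7/11 → 0 ('')
  [10] 11/3 → 1 ('f')
  [11] 3/4 → 0 ('')

n(n+1)/2 = 12·13/2 = 78
Σ LCP = 0 + 1 + 1 + 1 + 0 + 1 + 0 + 1 + 0 + 0 + 1 + 0 = 6
distinct = 78 − 6 = 72

72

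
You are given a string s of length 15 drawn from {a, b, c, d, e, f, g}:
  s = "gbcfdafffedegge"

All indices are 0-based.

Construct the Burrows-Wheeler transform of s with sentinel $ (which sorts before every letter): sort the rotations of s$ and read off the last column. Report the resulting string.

rank  rotation          last
    0  $gbcfdafffedegge  e
    1  afffedegge$gbcfd  d
    2  bcfdafffedegge$g  g
    3  cfdafffedegge$gb  b
    4  dafffedegge$gbcf  f
    5  degge$gbcfdafffe  e
    6  e$gbcfdafffedegg  g
    7  edegge$gbcfdafff  f
    8  egge$gbcfdafffed  d
    9  fdafffedegge$gbc  c
   10  fedegge$gbcfdaff  f
   11  ffedegge$gbcfdaf  f
   12  fffedegge$gbcfda  a
   13  gbcfdafffedegge$  $
   14  ge$gbcfdafffedeg  g
   15  gge$gbcfdafffede  e

edgbfegfdcffa$ge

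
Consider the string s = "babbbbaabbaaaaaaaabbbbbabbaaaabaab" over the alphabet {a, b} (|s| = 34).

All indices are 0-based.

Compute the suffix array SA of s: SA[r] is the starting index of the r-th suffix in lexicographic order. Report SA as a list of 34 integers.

rank | idx | suffix
   0 |  10 | aaaaaaaabbbbbabbaaaabaab
   1 |  11 | aaaaaaabbbbbabbaaaabaab
   2 |  12 | aaaaaabbbbbabbaaaabaab
   3 |  13 | aaaaabbbbbabbaaaabaab
   4 |  26 | aaaabaab
   5 |  14 | aaaabbbbbabbaaaabaab
   6 |  27 | aaabaab
   7 |  15 | aaabbbbbabbaaaabaab
   8 |  31 | aab
   9 |  28 | aabaab
  10 |   6 | aabbaaaaaaaabbbbbabbaaaabaab
  11 |  16 | aabbbbbabbaaaabaab
  12 |  32 | ab
  13 |  29 | abaab
  14 |   7 | abbaaaaaaaabbbbbabbaaaabaab
  15 |  23 | abbaaaabaab
  16 |   1 | abbbbaabbaaaaaaaabbbbbabbaaaabaab
  17 |  17 | abbbbbabbaaaabaab
  18 |  33 | b
  19 |   9 | baaaaaaaabbbbbabbaaaabaab
  20 |  25 | baaaabaab
  21 |  30 | baab
  22 |   5 | baabbaaaaaaaabbbbbabbaaaabaab
  23 |  22 | babbaaaabaab
  24 |   0 | babbbbaabbaaaaaaaabbbbbabbaaaabaab
  25 |   8 | bbaaaaaaaabbbbbabbaaaabaab
  26 |  24 | bbaaaabaab
  27 |   4 | bbaabbaaaaaaaabbbbbabbaaaabaab
  28 |  21 | bbabbaaaabaab
  29 |   3 | bbbaabbaaaaaaaabbbbbabbaaaabaab
  30 |  20 | bbbabbaaaabaab
  31 |   2 | bbbbaabbaaaaaaaabbbbbabbaaaabaab
  32 |  19 | bbbbabbaaaabaab
  33 |  18 | bbbbbabbaaaabaab

[10, 11, 12, 13, 26, 14, 27, 15, 31, 28, 6, 16, 32, 29, 7, 23, 1, 17, 33, 9, 25, 30, 5, 22, 0, 8, 24, 4, 21, 3, 20, 2, 19, 18]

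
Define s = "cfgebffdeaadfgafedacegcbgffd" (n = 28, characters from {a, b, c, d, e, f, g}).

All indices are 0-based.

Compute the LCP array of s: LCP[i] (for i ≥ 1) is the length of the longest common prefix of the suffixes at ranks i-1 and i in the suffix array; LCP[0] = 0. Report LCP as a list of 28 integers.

[0, 1, 1, 1, 0, 1, 0, 1, 1, 0, 1, 1, 1, 0, 1, 1, 1, 0, 2, 1, 1, 3, 1, 2, 0, 1, 1, 1]

rank | idx | suffix
   0 |   9 | aadfgafedacegcbgffd
   1 |  18 | acegcbgffd
   2 |  10 | adfgafedacegcbgffd
   3 |  14 | afedacegcbgffd
   4 |   4 | bffdeaadfgafedacegcbgffd
   5 |  23 | bgffd
   6 |  22 | cbgffd
   7 |  19 | cegcbgffd
   8 |   0 | cfgebffdeaadfgafedacegcbgffd
   9 |  27 | d
  10 |  17 | dacegcbgffd
  11 |   7 | deaadfgafedacegcbgffd
  12 |  11 | dfgafedacegcbgffd
  13 |   8 | eaadfgafedacegcbgffd
  14 |   3 | ebffdeaadfgafedacegcbgffd
  15 |  16 | edacegcbgffd
  16 |  20 | egcbgffd
  17 |  26 | fd
  18 |   6 | fdeaadfgafedacegcbgffd
  19 |  15 | fedacegcbgffd
  20 |  25 | ffd
  21 |   5 | ffdeaadfgafedacegcbgffd
  22 |  12 | fgafedacegcbgffd
  23 |   1 | fgebffdeaadfgafedacegcbgffd
  24 |  13 | gafedacegcbgffd
  25 |  21 | gcbgffd
  26 |   2 | gebffdeaadfgafedacegcbgffd
  27 |  24 | gffd

SA = [9, 18, 10, 14, 4, 23, 22, 19, 0, 27, 17, 7, 11, 8, 3, 16, 20, 26, 6, 15, 25, 5, 12, 1, 13, 21, 2, 24]
[i] adj suffixes → lcp
  [1] 9/18 → 1 ('a')
  [2] 18/10 → 1 ('a')
  [3] 10/14 → 1 ('a')
  [4] 14/4 → 0 ('')
  [5] 4/23 → 1 ('b')
  [6] 23/22 → 0 ('')
  [7] 22/19 → 1 ('c')
  [8] 19/0 → 1 ('c')
  [9] 0/27 → 0 ('')
  [10] 27/17 → 1 ('d')
  [11] 17/7 → 1 ('d')
  [12] 7/11 → 1 ('d')
  [13] 11/8 → 0 ('')
  [14] 8/3 → 1 ('e')
  [15] 3/16 → 1 ('e')
  [16] 16/20 → 1 ('e')
  [17] 20/26 → 0 ('')
  [18] 26/6 → 2 ('fd')
  [19] 6/15 → 1 ('f')
  [20] 15/25 → 1 ('f')
  [21] 25/5 → 3 ('ffd')
  [22] 5/12 → 1 ('f')
  [23] 12/1 → 2 ('fg')
  [24] 1/13 → 0 ('')
  [25] 13/21 → 1 ('g')
  [26] 21/2 → 1 ('g')
  [27] 2/24 → 1 ('g')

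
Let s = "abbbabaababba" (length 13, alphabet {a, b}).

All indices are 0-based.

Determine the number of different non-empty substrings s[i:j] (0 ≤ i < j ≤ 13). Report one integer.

rank→(start, suffix):
  0 → (12, 'a')
  1 → (6, 'aababba')
  2 → (4, 'abaababba')
  3 → (7, 'ababba')
  4 → (9, 'abba')
  5 → (0, 'abbbabaababba')
  6 → (11, 'ba')
  7 → (5, 'baababba')
  8 → (3, 'babaababba')
  9 → (8, 'babba')
  10 → (10, 'bba')
  11 → (2, 'bbabaababba')
  12 → (1, 'bbbabaababba')

SA = [12, 6, 4, 7, 9, 0, 11, 5, 3, 8, 10, 2, 1]
i: (SA[i-1],SA[i]) lcp shared
  1: (12,6) 1 'a'
  2: (6,4) 1 'a'
  3: (4,7) 3 'aba'
  4: (7,9) 2 'ab'
  5: (9,0) 3 'abb'
  6: (0,11) 0 ''
  7: (11,5) 2 'ba'
  8: (5,3) 2 'ba'
  9: (3,8) 3 'bab'
  10: (8,10) 1 'b'
  11: (10,2) 3 'bba'
  12: (2,1) 2 'bb'

n(n+1)/2 = 13·14/2 = 91
Σ LCP = 0 + 1 + 1 + 3 + 2 + 3 + 0 + 2 + 2 + 3 + 1 + 3 + 2 = 23
distinct = 91 − 23 = 68

68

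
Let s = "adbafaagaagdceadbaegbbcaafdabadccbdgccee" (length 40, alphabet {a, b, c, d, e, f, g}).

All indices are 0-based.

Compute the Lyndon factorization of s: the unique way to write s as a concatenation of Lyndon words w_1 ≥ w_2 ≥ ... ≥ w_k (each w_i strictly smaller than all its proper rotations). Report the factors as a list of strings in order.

["adbaf", "aagaagdceadbaegbbc", "aafdabadccbdgccee"]

emit factor 1: 'adbaf' (i=0, period=5)
emit factor 2: 'aagaagdceadbaegbbc' (i=5, period=18)
emit factor 3: 'aafdabadccbdgccee' (i=23, period=17)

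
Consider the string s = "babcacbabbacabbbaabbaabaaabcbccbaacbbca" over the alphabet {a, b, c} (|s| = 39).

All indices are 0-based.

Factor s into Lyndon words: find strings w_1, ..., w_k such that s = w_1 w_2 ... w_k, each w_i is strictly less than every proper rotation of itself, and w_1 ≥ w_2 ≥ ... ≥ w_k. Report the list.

["b", "abcacb", "abbacabbb", "aabb", "aab", "aaabcbccbaacbbc", "a"]

emit factor 1: 'b' (i=0, period=1)
emit factor 2: 'abcacb' (i=1, period=6)
emit factor 3: 'abbacabbb' (i=7, period=9)
emit factor 4: 'aabb' (i=16, period=4)
emit factor 5: 'aab' (i=20, period=3)
emit factor 6: 'aaabcbccbaacbbc' (i=23, period=15)
emit factor 7: 'a' (i=38, period=1)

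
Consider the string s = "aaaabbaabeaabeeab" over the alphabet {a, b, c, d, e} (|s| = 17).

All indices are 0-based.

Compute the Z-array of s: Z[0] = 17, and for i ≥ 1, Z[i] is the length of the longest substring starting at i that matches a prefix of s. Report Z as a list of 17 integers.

Z[0]=17
i=1: fresh scan; Z[1]=3 extend→box=[1,4)
i=2: min(r-i=2, Z[1]=3)=2; Z[2]=2
i=3: min(r-i=1, Z[2]=2)=1; Z[3]=1
i=4: fresh scan; Z[4]=0
i=5: fresh scan; Z[5]=0
i=6: fresh scan; Z[6]=2 extend→box=[6,8)
i=7: min(r-i=1, Z[1]=3)=1; Z[7]=1
i=8: fresh scan; Z[8]=0
i=9: fresh scan; Z[9]=0
i=10: fresh scan; Z[10]=2 extend→box=[10,12)
i=11: min(r-i=1, Z[1]=3)=1; Z[11]=1
i=12: fresh scan; Z[12]=0
i=13: fresh scan; Z[13]=0
i=14: fresh scan; Z[14]=0
i=15: fresh scan; Z[15]=1 extend→box=[15,16)
i=16: fresh scan; Z[16]=0

[17, 3, 2, 1, 0, 0, 2, 1, 0, 0, 2, 1, 0, 0, 0, 1, 0]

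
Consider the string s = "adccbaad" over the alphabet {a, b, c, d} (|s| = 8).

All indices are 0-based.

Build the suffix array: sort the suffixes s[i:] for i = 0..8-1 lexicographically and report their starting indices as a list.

[5, 6, 0, 4, 3, 2, 7, 1]

rank→(start, suffix):
  0 → (5, 'aad')
  1 → (6, 'ad')
  2 → (0, 'adccbaad')
  3 → (4, 'baad')
  4 → (3, 'cbaad')
  5 → (2, 'ccbaad')
  6 → (7, 'd')
  7 → (1, 'dccbaad')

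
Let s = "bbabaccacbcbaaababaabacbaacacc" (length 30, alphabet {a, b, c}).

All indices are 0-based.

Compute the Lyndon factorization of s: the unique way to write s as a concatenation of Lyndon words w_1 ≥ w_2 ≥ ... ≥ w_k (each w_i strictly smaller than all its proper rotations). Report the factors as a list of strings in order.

emit factor 1: 'b' (i=0, period=1)
emit factor 2: 'b' (i=1, period=1)
emit factor 3: 'abaccacbcb' (i=2, period=10)
emit factor 4: 'aaababaabacbaacacc' (i=12, period=18)

["b", "b", "abaccacbcb", "aaababaabacbaacacc"]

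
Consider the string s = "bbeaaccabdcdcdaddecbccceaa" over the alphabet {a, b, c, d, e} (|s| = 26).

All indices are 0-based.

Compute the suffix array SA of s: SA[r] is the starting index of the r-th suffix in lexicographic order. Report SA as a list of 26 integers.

[25, 24, 3, 7, 4, 14, 0, 19, 8, 1, 6, 18, 5, 20, 21, 12, 10, 22, 13, 11, 9, 15, 16, 23, 2, 17]

rank | idx | suffix
   0 |  25 | a
   1 |  24 | aa
   2 |   3 | aaccabdcdcdaddecbccceaa
   3 |   7 | abdcdcdaddecbccceaa
   4 |   4 | accabdcdcdaddecbccceaa
   5 |  14 | addecbccceaa
   6 |   0 | bbeaaccabdcdcdaddecbccceaa
   7 |  19 | bccceaa
   8 |   8 | bdcdcdaddecbccceaa
   9 |   1 | beaaccabdcdcdaddecbccceaa
  10 |   6 | cabdcdcdaddecbccceaa
  11 |  18 | cbccceaa
  12 |   5 | ccabdcdcdaddecbccceaa
  13 |  20 | ccceaa
  14 |  21 | cceaa
  15 |  12 | cdaddecbccceaa
  16 |  10 | cdcdaddecbccceaa
  17 |  22 | ceaa
  18 |  13 | daddecbccceaa
  19 |  11 | dcdaddecbccceaa
  20 |   9 | dcdcdaddecbccceaa
  21 |  15 | ddecbccceaa
  22 |  16 | decbccceaa
  23 |  23 | eaa
  24 |   2 | eaaccabdcdcdaddecbccceaa
  25 |  17 | ecbccceaa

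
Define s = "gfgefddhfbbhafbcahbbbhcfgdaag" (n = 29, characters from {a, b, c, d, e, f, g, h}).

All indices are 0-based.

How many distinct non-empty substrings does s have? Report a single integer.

rank→(start, suffix):
  0 → (26, 'aag')
  1 → (12, 'afbcahbbbhcfgdaag')
  2 → (27, 'ag')
  3 → (16, 'ahbbbhcfgdaag')
  4 → (18, 'bbbhcfgdaag')
  5 → (9, 'bbhafbcahbbbhcfgdaag')
  6 → (19, 'bbhcfgdaag')
  7 → (14, 'bcahbbbhcfgdaag')
  8 → (10, 'bhafbcahbbbhcfgdaag')
  9 → (20, 'bhcfgdaag')
  10 → (15, 'cahbbbhcfgdaag')
  11 → (22, 'cfgdaag')
  12 → (25, 'daag')
  13 → (5, 'ddhfbbhafbcahbbbhcfgdaag')
  14 → (6, 'dhfbbhafbcahbbbhcfgdaag')
  15 → (3, 'efddhfbbhafbcahbbbhcfgdaag')
  16 → (8, 'fbbhafbcahbbbhcfgdaag')
  17 → (13, 'fbcahbbbhcfgdaag')
  18 → (4, 'fddhfbbhafbcahbbbhcfgdaag')
  19 → (23, 'fgdaag')
  20 → (1, 'fgefddhfbbhafbcahbbbhcfgdaag')
  21 → (28, 'g')
  22 → (24, 'gdaag')
  23 → (2, 'gefddhfbbhafbcahbbbhcfgdaag')
  24 → (0, 'gfgefddhfbbhafbcahbbbhcfgdaag')
  25 → (11, 'hafbcahbbbhcfgdaag')
  26 → (17, 'hbbbhcfgdaag')
  27 → (21, 'hcfgdaag')
  28 → (7, 'hfbbhafbcahbbbhcfgdaag')

SA = [26, 12, 27, 16, 18, 9, 19, 14, 10, 20, 15, 22, 25, 5, 6, 3, 8, 13, 4, 23, 1, 28, 24, 2, 0, 11, 17, 21, 7]
rank  pair      lcp
   1  s[26:],s[12:]  1  'a'
   2  s[12:],s[27:]  1  'a'
   3  s[27:],s[16:]  1  'a'
   4  s[16:],s[18:]  0  ''
   5  s[18:],s[9:]  2  'bb'
   6  s[9:],s[19:]  3  'bbh'
   7  s[19:],s[14:]  1  'b'
   8  s[14:],s[10:]  1  'b'
   9  s[10:],s[20:]  2  'bh'
  10  s[20:],s[15:]  0  ''
  11  s[15:],s[22:]  1  'c'
  12  s[22:],s[25:]  0  ''
  13  s[25:],s[5:]  1  'd'
  14  s[5:],s[6:]  1  'd'
  15  s[6:],s[3:]  0  ''
  16  s[3:],s[8:]  0  ''
  17  s[8:],s[13:]  2  'fb'
  18  s[13:],s[4:]  1  'f'
  19  s[4:],s[23:]  1  'f'
  20  s[23:],s[1:]  2  'fg'
  21  s[1:],s[28:]  0  ''
  22  s[28:],s[24:]  1  'g'
  23  s[24:],s[2:]  1  'g'
  24  s[2:],s[0:]  1  'g'
  25  s[0:],s[11:]  0  ''
  26  s[11:],s[17:]  1  'h'
  27  s[17:],s[21:]  1  'h'
  28  s[21:],s[7:]  1  'h'

n(n+1)/2 = 29·30/2 = 435
Σ LCP = 0 + 1 + 1 + 1 + 0 + 2 + 3 + 1 + 1 + 2 + 0 + 1 + 0 + 1 + 1 + 0 + 0 + 2 + 1 + 1 + 2 + 0 + 1 + 1 + 1 + 0 + 1 + 1 + 1 = 27
distinct = 435 − 27 = 408

408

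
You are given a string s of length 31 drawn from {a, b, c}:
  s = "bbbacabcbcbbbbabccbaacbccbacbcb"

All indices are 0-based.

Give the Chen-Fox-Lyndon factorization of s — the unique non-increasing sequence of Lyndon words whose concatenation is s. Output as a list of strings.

["b", "b", "b", "ac", "abcbcbbbbabccb", "aacbccbacbcb"]

emit factor 1: 'b' (i=0, period=1)
emit factor 2: 'b' (i=1, period=1)
emit factor 3: 'b' (i=2, period=1)
emit factor 4: 'ac' (i=3, period=2)
emit factor 5: 'abcbcbbbbabccb' (i=5, period=14)
emit factor 6: 'aacbccbacbcb' (i=19, period=12)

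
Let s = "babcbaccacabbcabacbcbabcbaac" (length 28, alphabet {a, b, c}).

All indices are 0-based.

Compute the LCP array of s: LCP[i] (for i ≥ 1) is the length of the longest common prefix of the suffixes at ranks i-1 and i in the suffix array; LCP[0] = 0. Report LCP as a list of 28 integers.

sorted suffixes:
  #0 SA[0]=25  'aac'
  #1 SA[1]=14  'abacbcbabcbaac'
  #2 SA[2]=10  'abbcabacbcbabcbaac'
  #3 SA[3]=21  'abcbaac'
  #4 SA[4]=1  'abcbaccacabbcabacbcbabcbaac'
  #5 SA[5]=26  'ac'
  #6 SA[6]=8  'acabbcabacbcbabcbaac'
  #7 SA[7]=16  'acbcbabcbaac'
  #8 SA[8]=5  'accacabbcabacbcbabcbaac'
  #9 SA[9]=24  'baac'
  #10 SA[10]=20  'babcbaac'
  #11 SA[11]=0  'babcbaccacabbcabacbcbabcbaac'
  #12 SA[12]=15  'bacbcbabcbaac'
  #13 SA[13]=4  'baccacabbcabacbcbabcbaac'
  #14 SA[14]=11  'bbcabacbcbabcbaac'
  #15 SA[15]=12  'bcabacbcbabcbaac'
  #16 SA[16]=22  'bcbaac'
  #17 SA[17]=18  'bcbabcbaac'
  #18 SA[18]=2  'bcbaccacabbcabacbcbabcbaac'
  #19 SA[19]=27  'c'
  #20 SA[20]=13  'cabacbcbabcbaac'
  #21 SA[21]=9  'cabbcabacbcbabcbaac'
  #22 SA[22]=7  'cacabbcabacbcbabcbaac'
  #23 SA[23]=23  'cbaac'
  #24 SA[24]=19  'cbabcbaac'
  #25 SA[25]=3  'cbaccacabbcabacbcbabcbaac'
  #26 SA[26]=17  'cbcbabcbaac'
  #27 SA[27]=6  'ccacabbcabacbcbabcbaac'

SA = [25, 14, 10, 21, 1, 26, 8, 16, 5, 24, 20, 0, 15, 4, 11, 12, 22, 18, 2, 27, 13, 9, 7, 23, 19, 3, 17, 6]
[i] adj suffixes → lcp
  [1] 25/14 → 1 ('a')
  [2] 14/10 → 2 ('ab')
  [3] 10/21 → 2 ('ab')
  [4] 21/1 → 5 ('abcba')
  [5] 1/26 → 1 ('a')
  [6] 26/8 → 2 ('ac')
  [7] 8/16 → 2 ('ac')
  [8] 16/5 → 2 ('ac')
  [9] 5/24 → 0 ('')
  [10] 24/20 → 2 ('ba')
  [11] 20/0 → 6 ('babcba')
  [12] 0/15 → 2 ('ba')
  [13] 15/4 → 3 ('bac')
  [14] 4/11 → 1 ('b')
  [15] 11/12 → 1 ('b')
  [16] 12/22 → 2 ('bc')
  [17] 22/18 → 4 ('bcba')
  [18] 18/2 → 4 ('bcba')
  [19] 2/27 → 0 ('')
  [20] 27/13 → 1 ('c')
  [21] 13/9 → 3 ('cab')
  [22] 9/7 → 2 ('ca')
  [23] 7/23 → 1 ('c')
  [24] 23/19 → 3 ('cba')
  [25] 19/3 → 3 ('cba')
  [26] 3/17 → 2 ('cb')
  [27] 17/6 → 1 ('c')

[0, 1, 2, 2, 5, 1, 2, 2, 2, 0, 2, 6, 2, 3, 1, 1, 2, 4, 4, 0, 1, 3, 2, 1, 3, 3, 2, 1]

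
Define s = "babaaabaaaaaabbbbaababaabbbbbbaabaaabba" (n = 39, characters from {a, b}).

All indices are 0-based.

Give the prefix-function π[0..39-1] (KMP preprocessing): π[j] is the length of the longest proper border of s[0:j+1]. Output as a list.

π[0] = 0
j=1 s[j]='a': π[1]=0 (border '')
j=2 s[j]='b': π[2]=1 (border 'b')
j=3 s[j]='a': π[3]=2 (border 'ba')
j=4 s[j]='a': k: 2→0; π[4]=0 (border '')
j=5 s[j]='a': π[5]=0 (border '')
j=6 s[j]='b': π[6]=1 (border 'b')
j=7 s[j]='a': π[7]=2 (border 'ba')
j=8 s[j]='a': k: 2→0; π[8]=0 (border '')
j=9 s[j]='a': π[9]=0 (border '')
j=10 s[j]='a': π[10]=0 (border '')
j=11 s[j]='a': π[11]=0 (border '')
j=12 s[j]='a': π[12]=0 (border '')
j=13 s[j]='b': π[13]=1 (border 'b')
j=14 s[j]='b': k: 1→0; π[14]=1 (border 'b')
j=15 s[j]='b': k: 1→0; π[15]=1 (border 'b')
j=16 s[j]='b': k: 1→0; π[16]=1 (border 'b')
j=17 s[j]='a': π[17]=2 (border 'ba')
j=18 s[j]='a': k: 2→0; π[18]=0 (border '')
j=19 s[j]='b': π[19]=1 (border 'b')
j=20 s[j]='a': π[20]=2 (border 'ba')
j=21 s[j]='b': π[21]=3 (border 'bab')
j=22 s[j]='a': π[22]=4 (border 'baba')
j=23 s[j]='a': π[23]=5 (border 'babaa')
j=24 s[j]='b': k: 5→0; π[24]=1 (border 'b')
j=25 s[j]='b': k: 1→0; π[25]=1 (border 'b')
j=26 s[j]='b': k: 1→0; π[26]=1 (border 'b')
j=27 s[j]='b': k: 1→0; π[27]=1 (border 'b')
j=28 s[j]='b': k: 1→0; π[28]=1 (border 'b')
j=29 s[j]='b': k: 1→0; π[29]=1 (border 'b')
j=30 s[j]='a': π[30]=2 (border 'ba')
j=31 s[j]='a': k: 2→0; π[31]=0 (border '')
j=32 s[j]='b': π[32]=1 (border 'b')
j=33 s[j]='a': π[33]=2 (border 'ba')
j=34 s[j]='a': k: 2→0; π[34]=0 (border '')
j=35 s[j]='a': π[35]=0 (border '')
j=36 s[j]='b': π[36]=1 (border 'b')
j=37 s[j]='b': k: 1→0; π[37]=1 (border 'b')
j=38 s[j]='a': π[38]=2 (border 'ba')

[0, 0, 1, 2, 0, 0, 1, 2, 0, 0, 0, 0, 0, 1, 1, 1, 1, 2, 0, 1, 2, 3, 4, 5, 1, 1, 1, 1, 1, 1, 2, 0, 1, 2, 0, 0, 1, 1, 2]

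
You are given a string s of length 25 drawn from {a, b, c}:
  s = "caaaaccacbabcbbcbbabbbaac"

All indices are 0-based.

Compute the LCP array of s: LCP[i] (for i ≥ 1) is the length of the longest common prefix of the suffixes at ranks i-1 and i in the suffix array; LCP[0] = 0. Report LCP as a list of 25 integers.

rank→(start, suffix):
  0 → (1, 'aaaaccacbabcbbcbbabbbaac')
  1 → (2, 'aaaccacbabcbbcbbabbbaac')
  2 → (22, 'aac')
  3 → (3, 'aaccacbabcbbcbbabbbaac')
  4 → (18, 'abbbaac')
  5 → (10, 'abcbbcbbabbbaac')
  6 → (23, 'ac')
  7 → (7, 'acbabcbbcbbabbbaac')
  8 → (4, 'accacbabcbbcbbabbbaac')
  9 → (21, 'baac')
  10 → (17, 'babbbaac')
  11 → (9, 'babcbbcbbabbbaac')
  12 → (20, 'bbaac')
  13 → (16, 'bbabbbaac')
  14 → (19, 'bbbaac')
  15 → (13, 'bbcbbabbbaac')
  16 → (14, 'bcbbabbbaac')
  17 → (11, 'bcbbcbbabbbaac')
  18 → (24, 'c')
  19 → (0, 'caaaaccacbabcbbcbbabbbaac')
  20 → (6, 'cacbabcbbcbbabbbaac')
  21 → (8, 'cbabcbbcbbabbbaac')
  22 → (15, 'cbbabbbaac')
  23 → (12, 'cbbcbbabbbaac')
  24 → (5, 'ccacbabcbbcbbabbbaac')

SA = [1, 2, 22, 3, 18, 10, 23, 7, 4, 21, 17, 9, 20, 16, 19, 13, 14, 11, 24, 0, 6, 8, 15, 12, 5]
i: (SA[i-1],SA[i]) lcp shared
  1: (1,2) 3 'aaa'
  2: (2,22) 2 'aa'
  3: (22,3) 3 'aac'
  4: (3,18) 1 'a'
  5: (18,10) 2 'ab'
  6: (10,23) 1 'a'
  7: (23,7) 2 'ac'
  8: (7,4) 2 'ac'
  9: (4,21) 0 ''
  10: (21,17) 2 'ba'
  11: (17,9) 3 'bab'
  12: (9,20) 1 'b'
  13: (20,16) 3 'bba'
  14: (16,19) 2 'bb'
  15: (19,13) 2 'bb'
  16: (13,14) 1 'b'
  17: (14,11) 4 'bcbb'
  18: (11,24) 0 ''
  19: (24,0) 1 'c'
  20: (0,6) 2 'ca'
  21: (6,8) 1 'c'
  22: (8,15) 2 'cb'
  23: (15,12) 3 'cbb'
  24: (12,5) 1 'c'

[0, 3, 2, 3, 1, 2, 1, 2, 2, 0, 2, 3, 1, 3, 2, 2, 1, 4, 0, 1, 2, 1, 2, 3, 1]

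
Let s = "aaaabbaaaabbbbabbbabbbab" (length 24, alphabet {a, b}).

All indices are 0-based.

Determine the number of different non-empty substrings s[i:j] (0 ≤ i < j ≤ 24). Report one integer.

216

sorted suffixes:
  #0 SA[0]=0  'aaaabbaaaabbbbabbbabbbab'
  #1 SA[1]=6  'aaaabbbbabbbabbbab'
  #2 SA[2]=1  'aaabbaaaabbbbabbbabbbab'
  #3 SA[3]=7  'aaabbbbabbbabbbab'
  #4 SA[4]=2  'aabbaaaabbbbabbbabbbab'
  #5 SA[5]=8  'aabbbbabbbabbbab'
  #6 SA[6]=22  'ab'
  #7 SA[7]=3  'abbaaaabbbbabbbabbbab'
  #8 SA[8]=18  'abbbab'
  #9 SA[9]=14  'abbbabbbab'
  #10 SA[10]=9  'abbbbabbbabbbab'
  #11 SA[11]=23  'b'
  #12 SA[12]=5  'baaaabbbbabbbabbbab'
  #13 SA[13]=21  'bab'
  #14 SA[14]=17  'babbbab'
  #15 SA[15]=13  'babbbabbbab'
  #16 SA[16]=4  'bbaaaabbbbabbbabbbab'
  #17 SA[17]=20  'bbab'
  #18 SA[18]=16  'bbabbbab'
  #19 SA[19]=12  'bbabbbabbbab'
  #20 SA[20]=19  'bbbab'
  #21 SA[21]=15  'bbbabbbab'
  #22 SA[22]=11  'bbbabbbabbbab'
  #23 SA[23]=10  'bbbbabbbabbbab'

SA = [0, 6, 1, 7, 2, 8, 22, 3, 18, 14, 9, 23, 5, 21, 17, 13, 4, 20, 16, 12, 19, 15, 11, 10]
i: (SA[i-1],SA[i]) lcp shared
  1: (0,6) 6 'aaaabb'
  2: (6,1) 3 'aaa'
  3: (1,7) 5 'aaabb'
  4: (7,2) 2 'aa'
  5: (2,8) 4 'aabb'
  6: (8,22) 1 'a'
  7: (22,3) 2 'ab'
  8: (3,18) 3 'abb'
  9: (18,14) 6 'abbbab'
  10: (14,9) 4 'abbb'
  11: (9,23) 0 ''
  12: (23,5) 1 'b'
  13: (5,21) 2 'ba'
  14: (21,17) 3 'bab'
  15: (17,13) 7 'babbbab'
  16: (13,4) 1 'b'
  17: (4,20) 3 'bba'
  18: (20,16) 4 'bbab'
  19: (16,12) 8 'bbabbbab'
  20: (12,19) 2 'bb'
  21: (19,15) 5 'bbbab'
  22: (15,11) 9 'bbbabbbab'
  23: (11,10) 3 'bbb'

n(n+1)/2 = 24·25/2 = 300
Σ LCP = 0 + 6 + 3 + 5 + 2 + 4 + 1 + 2 + 3 + 6 + 4 + 0 + 1 + 2 + 3 + 7 + 1 + 3 + 4 + 8 + 2 + 5 + 9 + 3 = 84
distinct = 300 − 84 = 216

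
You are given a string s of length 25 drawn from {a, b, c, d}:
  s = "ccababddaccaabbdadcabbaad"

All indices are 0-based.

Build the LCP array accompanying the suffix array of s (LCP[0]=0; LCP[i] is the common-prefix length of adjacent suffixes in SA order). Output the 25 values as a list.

rank→(start, suffix):
  0 → (11, 'aabbdadcabbaad')
  1 → (22, 'aad')
  2 → (2, 'ababddaccaabbdadcabbaad')
  3 → (19, 'abbaad')
  4 → (12, 'abbdadcabbaad')
  5 → (4, 'abddaccaabbdadcabbaad')
  6 → (8, 'accaabbdadcabbaad')
  7 → (23, 'ad')
  8 → (16, 'adcabbaad')
  9 → (21, 'baad')
  10 → (3, 'babddaccaabbdadcabbaad')
  11 → (20, 'bbaad')
  12 → (13, 'bbdadcabbaad')
  13 → (14, 'bdadcabbaad')
  14 → (5, 'bddaccaabbdadcabbaad')
  15 → (10, 'caabbdadcabbaad')
  16 → (1, 'cababddaccaabbdadcabbaad')
  17 → (18, 'cabbaad')
  18 → (9, 'ccaabbdadcabbaad')
  19 → (0, 'ccababddaccaabbdadcabbaad')
  20 → (24, 'd')
  21 → (7, 'daccaabbdadcabbaad')
  22 → (15, 'dadcabbaad')
  23 → (17, 'dcabbaad')
  24 → (6, 'ddaccaabbdadcabbaad')

SA = [11, 22, 2, 19, 12, 4, 8, 23, 16, 21, 3, 20, 13, 14, 5, 10, 1, 18, 9, 0, 24, 7, 15, 17, 6]
[i] adj suffixes → lcp
  [1] 11/22 → 2 ('aa')
  [2] 22/2 → 1 ('a')
  [3] 2/19 → 2 ('ab')
  [4] 19/12 → 3 ('abb')
  [5] 12/4 → 2 ('ab')
  [6] 4/8 → 1 ('a')
  [7] 8/23 → 1 ('a')
  [8] 23/16 → 2 ('ad')
  [9] 16/21 → 0 ('')
  [10] 21/3 → 2 ('ba')
  [11] 3/20 → 1 ('b')
  [12] 20/13 → 2 ('bb')
  [13] 13/14 → 1 ('b')
  [14] 14/5 → 2 ('bd')
  [15] 5/10 → 0 ('')
  [16] 10/1 → 2 ('ca')
  [17] 1/18 → 3 ('cab')
  [18] 18/9 → 1 ('c')
  [19] 9/0 → 3 ('cca')
  [20] 0/24 → 0 ('')
  [21] 24/7 → 1 ('d')
  [22] 7/15 → 2 ('da')
  [23] 15/17 → 1 ('d')
  [24] 17/6 → 1 ('d')

[0, 2, 1, 2, 3, 2, 1, 1, 2, 0, 2, 1, 2, 1, 2, 0, 2, 3, 1, 3, 0, 1, 2, 1, 1]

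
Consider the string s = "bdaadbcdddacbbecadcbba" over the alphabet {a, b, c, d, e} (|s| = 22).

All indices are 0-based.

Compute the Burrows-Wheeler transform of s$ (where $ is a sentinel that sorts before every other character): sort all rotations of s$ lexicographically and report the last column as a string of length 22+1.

abddacbccd$bedabbdaadcb

rank  rotation                 last
    0  $bdaadbcdddacbbecadcbba  a
    1  a$bdaadbcdddacbbecadcbb  b
    2  aadbcdddacbbecadcbba$bd  d
    3  acbbecadcbba$bdaadbcddd  d
    4  adbcdddacbbecadcbba$bda  a
    5  adcbba$bdaadbcdddacbbec  c
    6  ba$bdaadbcdddacbbecadcb  b
    7  bba$bdaadbcdddacbbecadc  c
    8  bbecadcbba$bdaadbcdddac  c
    9  bcdddacbbecadcbba$bdaad  d
   10  bdaadbcdddacbbecadcbba$  $
   11  becadcbba$bdaadbcdddacb  b
   12  cadcbba$bdaadbcdddacbbe  e
   13  cbba$bdaadbcdddacbbecad  d
   14  cbbecadcbba$bdaadbcddda  a
   15  cdddacbbecadcbba$bdaadb  b
   16  daadbcdddacbbecadcbba$b  b
   17  dacbbecadcbba$bdaadbcdd  d
   18  dbcdddacbbecadcbba$bdaa  a
   19  dcbba$bdaadbcdddacbbeca  a
   20  ddacbbecadcbba$bdaadbcd  d
   21  dddacbbecadcbba$bdaadbc  c
   22  ecadcbba$bdaadbcdddacbb  b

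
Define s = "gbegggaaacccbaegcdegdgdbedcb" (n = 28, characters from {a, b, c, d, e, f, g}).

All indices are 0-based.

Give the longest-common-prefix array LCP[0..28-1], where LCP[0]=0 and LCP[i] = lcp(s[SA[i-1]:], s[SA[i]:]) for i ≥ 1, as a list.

[0, 2, 1, 1, 0, 1, 1, 2, 0, 2, 1, 2, 1, 0, 1, 1, 1, 0, 1, 2, 2, 0, 1, 1, 1, 2, 1, 2]

rank→(start, suffix):
  0 → (6, 'aaacccbaegcdegdgdbedcb')
  1 → (7, 'aacccbaegcdegdgdbedcb')
  2 → (8, 'acccbaegcdegdgdbedcb')
  3 → (13, 'aegcdegdgdbedcb')
  4 → (27, 'b')
  5 → (12, 'baegcdegdgdbedcb')
  6 → (23, 'bedcb')
  7 → (1, 'begggaaacccbaegcdegdgdbedcb')
  8 → (26, 'cb')
  9 → (11, 'cbaegcdegdgdbedcb')
  10 → (10, 'ccbaegcdegdgdbedcb')
  11 → (9, 'cccbaegcdegdgdbedcb')
  12 → (16, 'cdegdgdbedcb')
  13 → (22, 'dbedcb')
  14 → (25, 'dcb')
  15 → (17, 'degdgdbedcb')
  16 → (20, 'dgdbedcb')
  17 → (24, 'edcb')
  18 → (14, 'egcdegdgdbedcb')
  19 → (18, 'egdgdbedcb')
  20 → (2, 'egggaaacccbaegcdegdgdbedcb')
  21 → (5, 'gaaacccbaegcdegdgdbedcb')
  22 → (0, 'gbegggaaacccbaegcdegdgdbedcb')
  23 → (15, 'gcdegdgdbedcb')
  24 → (21, 'gdbedcb')
  25 → (19, 'gdgdbedcb')
  26 → (4, 'ggaaacccbaegcdegdgdbedcb')
  27 → (3, 'gggaaacccbaegcdegdgdbedcb')

SA = [6, 7, 8, 13, 27, 12, 23, 1, 26, 11, 10, 9, 16, 22, 25, 17, 20, 24, 14, 18, 2, 5, 0, 15, 21, 19, 4, 3]
rank  pair      lcp
   1  s[6:],s[7:]  2  'aa'
   2  s[7:],s[8:]  1  'a'
   3  s[8:],s[13:]  1  'a'
   4  s[13:],s[27:]  0  ''
   5  s[27:],s[12:]  1  'b'
   6  s[12:],s[23:]  1  'b'
   7  s[23:],s[1:]  2  'be'
   8  s[1:],s[26:]  0  ''
   9  s[26:],s[11:]  2  'cb'
  10  s[11:],s[10:]  1  'c'
  11  s[10:],s[9:]  2  'cc'
  12  s[9:],s[16:]  1  'c'
  13  s[16:],s[22:]  0  ''
  14  s[22:],s[25:]  1  'd'
  15  s[25:],s[17:]  1  'd'
  16  s[17:],s[20:]  1  'd'
  17  s[20:],s[24:]  0  ''
  18  s[24:],s[14:]  1  'e'
  19  s[14:],s[18:]  2  'eg'
  20  s[18:],s[2:]  2  'eg'
  21  s[2:],s[5:]  0  ''
  22  s[5:],s[0:]  1  'g'
  23  s[0:],s[15:]  1  'g'
  24  s[15:],s[21:]  1  'g'
  25  s[21:],s[19:]  2  'gd'
  26  s[19:],s[4:]  1  'g'
  27  s[4:],s[3:]  2  'gg'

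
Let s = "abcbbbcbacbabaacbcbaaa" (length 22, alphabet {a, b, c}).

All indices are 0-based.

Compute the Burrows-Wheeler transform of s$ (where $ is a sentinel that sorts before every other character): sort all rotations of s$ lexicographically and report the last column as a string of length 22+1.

rank  rotation                 last
    0  $abcbbbcbacbabaacbcbaaa  a
    1  a$abcbbbcbacbabaacbcbaa  a
    2  aa$abcbbbcbacbabaacbcba  a
    3  aaa$abcbbbcbacbabaacbcb  b
    4  aacbcbaaa$abcbbbcbacbab  b
    5  abaacbcbaaa$abcbbbcbacb  b
    6  abcbbbcbacbabaacbcbaaa$  $
    7  acbabaacbcbaaa$abcbbbcb  b
    8  acbcbaaa$abcbbbcbacbaba  a
    9  baaa$abcbbbcbacbabaacbc  c
   10  baacbcbaaa$abcbbbcbacba  a
   11  babaacbcbaaa$abcbbbcbac  c
   12  bacbabaacbcbaaa$abcbbbc  c
   13  bbbcbacbabaacbcbaaa$abc  c
   14  bbcbacbabaacbcbaaa$abcb  b
   15  bcbaaa$abcbbbcbacbabaac  c
   16  bcbacbabaacbcbaaa$abcbb  b
   17  bcbbbcbacbabaacbcbaaa$a  a
   18  cbaaa$abcbbbcbacbabaacb  b
   19  cbabaacbcbaaa$abcbbbcba  a
   20  cbacbabaacbcbaaa$abcbbb  b
   21  cbbbcbacbabaacbcbaaa$ab  b
   22  cbcbaaa$abcbbbcbacbabaa  a

aaabbb$bacacccbcbababba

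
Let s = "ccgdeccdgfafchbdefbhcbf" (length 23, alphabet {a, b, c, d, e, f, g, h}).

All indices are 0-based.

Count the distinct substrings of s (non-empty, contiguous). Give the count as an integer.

rank | idx | suffix
   0 |  10 | afchbdefbhcbf
   1 |  14 | bdefbhcbf
   2 |  21 | bf
   3 |  18 | bhcbf
   4 |  20 | cbf
   5 |   5 | ccdgfafchbdefbhcbf
   6 |   0 | ccgdeccdgfafchbdefbhcbf
   7 |   6 | cdgfafchbdefbhcbf
   8 |   1 | cgdeccdgfafchbdefbhcbf
   9 |  12 | chbdefbhcbf
  10 |   3 | deccdgfafchbdefbhcbf
  11 |  15 | defbhcbf
  12 |   7 | dgfafchbdefbhcbf
  13 |   4 | eccdgfafchbdefbhcbf
  14 |  16 | efbhcbf
  15 |  22 | f
  16 |   9 | fafchbdefbhcbf
  17 |  17 | fbhcbf
  18 |  11 | fchbdefbhcbf
  19 |   2 | gdeccdgfafchbdefbhcbf
  20 |   8 | gfafchbdefbhcbf
  21 |  13 | hbdefbhcbf
  22 |  19 | hcbf

SA = [10, 14, 21, 18, 20, 5, 0, 6, 1, 12, 3, 15, 7, 4, 16, 22, 9, 17, 11, 2, 8, 13, 19]
rank  pair      lcp
   1  s[10:],s[14:]  0  ''
   2  s[14:],s[21:]  1  'b'
   3  s[21:],s[18:]  1  'b'
   4  s[18:],s[20:]  0  ''
   5  s[20:],s[5:]  1  'c'
   6  s[5:],s[0:]  2  'cc'
   7  s[0:],s[6:]  1  'c'
   8  s[6:],s[1:]  1  'c'
   9  s[1:],s[12:]  1  'c'
  10  s[12:],s[3:]  0  ''
  11  s[3:],s[15:]  2  'de'
  12  s[15:],s[7:]  1  'd'
  13  s[7:],s[4:]  0  ''
  14  s[4:],s[16:]  1  'e'
  15  s[16:],s[22:]  0  ''
  16  s[22:],s[9:]  1  'f'
  17  s[9:],s[17:]  1  'f'
  18  s[17:],s[11:]  1  'f'
  19  s[11:],s[2:]  0  ''
  20  s[2:],s[8:]  1  'g'
  21  s[8:],s[13:]  0  ''
  22  s[13:],s[19:]  1  'h'

n(n+1)/2 = 23·24/2 = 276
Σ LCP = 0 + 0 + 1 + 1 + 0 + 1 + 2 + 1 + 1 + 1 + 0 + 2 + 1 + 0 + 1 + 0 + 1 + 1 + 1 + 0 + 1 + 0 + 1 = 17
distinct = 276 − 17 = 259

259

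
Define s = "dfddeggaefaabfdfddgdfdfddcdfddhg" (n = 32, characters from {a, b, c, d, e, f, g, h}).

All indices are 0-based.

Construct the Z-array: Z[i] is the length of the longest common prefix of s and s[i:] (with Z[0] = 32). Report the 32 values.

[32, 0, 1, 1, 0, 0, 0, 0, 0, 0, 0, 0, 0, 0, 4, 0, 1, 1, 0, 3, 0, 4, 0, 1, 1, 0, 4, 0, 1, 1, 0, 0]

Z[0]=32
i=1: fresh scan; Z[1]=0
i=2: fresh scan; Z[2]=1 extend→box=[2,3)
i=3: fresh scan; Z[3]=1 extend→box=[3,4)
i=4: fresh scan; Z[4]=0
i=5: fresh scan; Z[5]=0
i=6: fresh scan; Z[6]=0
i=7: fresh scan; Z[7]=0
i=8: fresh scan; Z[8]=0
i=9: fresh scan; Z[9]=0
i=10: fresh scan; Z[10]=0
i=11: fresh scan; Z[11]=0
i=12: fresh scan; Z[12]=0
i=13: fresh scan; Z[13]=0
i=14: fresh scan; Z[14]=4 extend→box=[14,18)
i=15: min(r-i=3, Z[1]=0)=0; Z[15]=0
i=16: min(r-i=2, Z[2]=1)=1; Z[16]=1
i=17: min(r-i=1, Z[3]=1)=1; Z[17]=1
i=18: fresh scan; Z[18]=0
i=19: fresh scan; Z[19]=3 extend→box=[19,22)
i=20: min(r-i=2, Z[1]=0)=0; Z[20]=0
i=21: min(r-i=1, Z[2]=1)=1; Z[21]=4 extend→box=[21,25)
i=22: min(r-i=3, Z[1]=0)=0; Z[22]=0
i=23: min(r-i=2, Z[2]=1)=1; Z[23]=1
i=24: min(r-i=1, Z[3]=1)=1; Z[24]=1
i=25: fresh scan; Z[25]=0
i=26: fresh scan; Z[26]=4 extend→box=[26,30)
i=27: min(r-i=3, Z[1]=0)=0; Z[27]=0
i=28: min(r-i=2, Z[2]=1)=1; Z[28]=1
i=29: min(r-i=1, Z[3]=1)=1; Z[29]=1
i=30: fresh scan; Z[30]=0
i=31: fresh scan; Z[31]=0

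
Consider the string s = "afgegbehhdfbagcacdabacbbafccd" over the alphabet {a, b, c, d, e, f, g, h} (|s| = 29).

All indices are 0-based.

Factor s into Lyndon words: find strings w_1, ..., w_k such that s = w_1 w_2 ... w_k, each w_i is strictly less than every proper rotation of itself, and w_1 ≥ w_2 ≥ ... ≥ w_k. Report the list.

emit factor 1: 'afgegbehhdfbagc' (i=0, period=15)
emit factor 2: 'acd' (i=15, period=3)
emit factor 3: 'abacbbafccd' (i=18, period=11)

["afgegbehhdfbagc", "acd", "abacbbafccd"]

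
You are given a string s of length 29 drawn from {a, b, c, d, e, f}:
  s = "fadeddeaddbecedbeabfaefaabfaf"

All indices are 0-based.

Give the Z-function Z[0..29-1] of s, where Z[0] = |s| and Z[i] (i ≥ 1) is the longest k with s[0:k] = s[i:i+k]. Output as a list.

Z[0]=29
i=1: fresh scan; Z[1]=0
i=2: fresh scan; Z[2]=0
i=3: fresh scan; Z[3]=0
i=4: fresh scan; Z[4]=0
i=5: fresh scan; Z[5]=0
i=6: fresh scan; Z[6]=0
i=7: fresh scan; Z[7]=0
i=8: fresh scan; Z[8]=0
i=9: fresh scan; Z[9]=0
i=10: fresh scan; Z[10]=0
i=11: fresh scan; Z[11]=0
i=12: fresh scan; Z[12]=0
i=13: fresh scan; Z[13]=0
i=14: fresh scan; Z[14]=0
i=15: fresh scan; Z[15]=0
i=16: fresh scan; Z[16]=0
i=17: fresh scan; Z[17]=0
i=18: fresh scan; Z[18]=0
i=19: fresh scan; Z[19]=2 scan→box=[19,21)
i=20: min(r-i=1, Z[1]=0)=0; Z[20]=0
i=21: fresh scan; Z[21]=0
i=22: fresh scan; Z[22]=2 scan→box=[22,24)
i=23: min(r-i=1, Z[1]=0)=0; Z[23]=0
i=24: fresh scan; Z[24]=0
i=25: fresh scan; Z[25]=0
i=26: fresh scan; Z[26]=2 scan→box=[26,28)
i=27: min(r-i=1, Z[1]=0)=0; Z[27]=0
i=28: fresh scan; Z[28]=1 scan→box=[28,29)

[29, 0, 0, 0, 0, 0, 0, 0, 0, 0, 0, 0, 0, 0, 0, 0, 0, 0, 0, 2, 0, 0, 2, 0, 0, 0, 2, 0, 1]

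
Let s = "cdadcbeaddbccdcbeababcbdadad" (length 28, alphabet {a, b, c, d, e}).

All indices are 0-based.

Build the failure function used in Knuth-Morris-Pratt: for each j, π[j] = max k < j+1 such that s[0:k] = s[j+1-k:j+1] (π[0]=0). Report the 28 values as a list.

[0, 0, 0, 0, 1, 0, 0, 0, 0, 0, 0, 1, 1, 2, 1, 0, 0, 0, 0, 0, 0, 1, 0, 0, 0, 0, 0, 0]

π[0] = 0
j=1 s[j]='d': π[1]=0 (border '')
j=2 s[j]='a': π[2]=0 (border '')
j=3 s[j]='d': π[3]=0 (border '')
j=4 s[j]='c': π[4]=1 (border 'c')
j=5 s[j]='b': k: 1→0; π[5]=0 (border '')
j=6 s[j]='e': π[6]=0 (border '')
j=7 s[j]='a': π[7]=0 (border '')
j=8 s[j]='d': π[8]=0 (border '')
j=9 s[j]='d': π[9]=0 (border '')
j=10 s[j]='b': π[10]=0 (border '')
j=11 s[j]='c': π[11]=1 (border 'c')
j=12 s[j]='c': k: 1→0; π[12]=1 (border 'c')
j=13 s[j]='d': π[13]=2 (border 'cd')
j=14 s[j]='c': k: 2→0; π[14]=1 (border 'c')
j=15 s[j]='b': k: 1→0; π[15]=0 (border '')
j=16 s[j]='e': π[16]=0 (border '')
j=17 s[j]='a': π[17]=0 (border '')
j=18 s[j]='b': π[18]=0 (border '')
j=19 s[j]='a': π[19]=0 (border '')
j=20 s[j]='b': π[20]=0 (border '')
j=21 s[j]='c': π[21]=1 (border 'c')
j=22 s[j]='b': k: 1→0; π[22]=0 (border '')
j=23 s[j]='d': π[23]=0 (border '')
j=24 s[j]='a': π[24]=0 (border '')
j=25 s[j]='d': π[25]=0 (border '')
j=26 s[j]='a': π[26]=0 (border '')
j=27 s[j]='d': π[27]=0 (border '')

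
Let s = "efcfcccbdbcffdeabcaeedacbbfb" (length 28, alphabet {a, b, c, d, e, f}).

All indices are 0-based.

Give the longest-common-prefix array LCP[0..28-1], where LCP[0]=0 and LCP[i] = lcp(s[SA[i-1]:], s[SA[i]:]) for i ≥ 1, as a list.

rank | idx | suffix
   0 |  15 | abcaeedacbbfb
   1 |  22 | acbbfb
   2 |  18 | aeedacbbfb
   3 |  27 | b
   4 |  24 | bbfb
   5 |  16 | bcaeedacbbfb
   6 |   9 | bcffdeabcaeedacbbfb
   7 |   7 | bdbcffdeabcaeedacbbfb
   8 |  25 | bfb
   9 |  17 | caeedacbbfb
  10 |  23 | cbbfb
  11 |   6 | cbdbcffdeabcaeedacbbfb
  12 |   5 | ccbdbcffdeabcaeedacbbfb
  13 |   4 | cccbdbcffdeabcaeedacbbfb
  14 |   2 | cfcccbdbcffdeabcaeedacbbfb
  15 |  10 | cffdeabcaeedacbbfb
  16 |  21 | dacbbfb
  17 |   8 | dbcffdeabcaeedacbbfb
  18 |  13 | deabcaeedacbbfb
  19 |  14 | eabcaeedacbbfb
  20 |  20 | edacbbfb
  21 |  19 | eedacbbfb
  22 |   0 | efcfcccbdbcffdeabcaeedacbbfb
  23 |  26 | fb
  24 |   3 | fcccbdbcffdeabcaeedacbbfb
  25 |   1 | fcfcccbdbcffdeabcaeedacbbfb
  26 |  12 | fdeabcaeedacbbfb
  27 |  11 | ffdeabcaeedacbbfb

SA = [15, 22, 18, 27, 24, 16, 9, 7, 25, 17, 23, 6, 5, 4, 2, 10, 21, 8, 13, 14, 20, 19, 0, 26, 3, 1, 12, 11]
rank  pair      lcp
   1  s[15:],s[22:]  1  'a'
   2  s[22:],s[18:]  1  'a'
   3  s[18:],s[27:]  0  ''
   4  s[27:],s[24:]  1  'b'
   5  s[24:],s[16:]  1  'b'
   6  s[16:],s[9:]  2  'bc'
   7  s[9:],s[7:]  1  'b'
   8  s[7:],s[25:]  1  'b'
   9  s[25:],s[17:]  0  ''
  10  s[17:],s[23:]  1  'c'
  11  s[23:],s[6:]  2  'cb'
  12  s[6:],s[5:]  1  'c'
  13  s[5:],s[4:]  2  'cc'
  14  s[4:],s[2:]  1  'c'
  15  s[2:],s[10:]  2  'cf'
  16  s[10:],s[21:]  0  ''
  17  s[21:],s[8:]  1  'd'
  18  s[8:],s[13:]  1  'd'
  19  s[13:],s[14:]  0  ''
  20  s[14:],s[20:]  1  'e'
  21  s[20:],s[19:]  1  'e'
  22  s[19:],s[0:]  1  'e'
  23  s[0:],s[26:]  0  ''
  24  s[26:],s[3:]  1  'f'
  25  s[3:],s[1:]  2  'fc'
  26  s[1:],s[12:]  1  'f'
  27  s[12:],s[11:]  1  'f'

[0, 1, 1, 0, 1, 1, 2, 1, 1, 0, 1, 2, 1, 2, 1, 2, 0, 1, 1, 0, 1, 1, 1, 0, 1, 2, 1, 1]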